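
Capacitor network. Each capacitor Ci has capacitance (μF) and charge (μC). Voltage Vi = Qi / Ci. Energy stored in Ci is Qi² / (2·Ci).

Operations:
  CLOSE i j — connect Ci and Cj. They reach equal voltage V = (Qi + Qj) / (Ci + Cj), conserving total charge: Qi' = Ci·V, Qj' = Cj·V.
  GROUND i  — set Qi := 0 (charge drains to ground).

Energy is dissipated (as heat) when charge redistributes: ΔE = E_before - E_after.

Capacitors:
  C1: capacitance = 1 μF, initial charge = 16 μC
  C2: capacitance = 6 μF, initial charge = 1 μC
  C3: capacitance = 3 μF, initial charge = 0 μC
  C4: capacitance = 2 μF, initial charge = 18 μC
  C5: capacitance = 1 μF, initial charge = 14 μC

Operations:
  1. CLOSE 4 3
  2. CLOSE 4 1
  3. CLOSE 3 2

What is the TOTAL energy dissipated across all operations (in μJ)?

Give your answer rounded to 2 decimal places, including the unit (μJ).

Answer: 111.64 μJ

Derivation:
Initial: C1(1μF, Q=16μC, V=16.00V), C2(6μF, Q=1μC, V=0.17V), C3(3μF, Q=0μC, V=0.00V), C4(2μF, Q=18μC, V=9.00V), C5(1μF, Q=14μC, V=14.00V)
Op 1: CLOSE 4-3: Q_total=18.00, C_total=5.00, V=3.60; Q4=7.20, Q3=10.80; dissipated=48.600
Op 2: CLOSE 4-1: Q_total=23.20, C_total=3.00, V=7.73; Q4=15.47, Q1=7.73; dissipated=51.253
Op 3: CLOSE 3-2: Q_total=11.80, C_total=9.00, V=1.31; Q3=3.93, Q2=7.87; dissipated=11.788
Total dissipated: 111.641 μJ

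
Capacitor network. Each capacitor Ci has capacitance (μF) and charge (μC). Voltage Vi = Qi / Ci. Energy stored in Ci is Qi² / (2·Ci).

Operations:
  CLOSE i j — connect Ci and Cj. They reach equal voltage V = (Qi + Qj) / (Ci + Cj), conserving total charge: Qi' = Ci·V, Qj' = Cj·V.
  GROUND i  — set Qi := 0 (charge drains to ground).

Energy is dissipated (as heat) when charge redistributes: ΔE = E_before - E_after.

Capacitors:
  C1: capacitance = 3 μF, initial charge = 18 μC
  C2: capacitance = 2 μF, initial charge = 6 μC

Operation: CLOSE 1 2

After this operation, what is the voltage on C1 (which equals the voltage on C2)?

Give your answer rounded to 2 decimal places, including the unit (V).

Initial: C1(3μF, Q=18μC, V=6.00V), C2(2μF, Q=6μC, V=3.00V)
Op 1: CLOSE 1-2: Q_total=24.00, C_total=5.00, V=4.80; Q1=14.40, Q2=9.60; dissipated=5.400

Answer: 4.80 V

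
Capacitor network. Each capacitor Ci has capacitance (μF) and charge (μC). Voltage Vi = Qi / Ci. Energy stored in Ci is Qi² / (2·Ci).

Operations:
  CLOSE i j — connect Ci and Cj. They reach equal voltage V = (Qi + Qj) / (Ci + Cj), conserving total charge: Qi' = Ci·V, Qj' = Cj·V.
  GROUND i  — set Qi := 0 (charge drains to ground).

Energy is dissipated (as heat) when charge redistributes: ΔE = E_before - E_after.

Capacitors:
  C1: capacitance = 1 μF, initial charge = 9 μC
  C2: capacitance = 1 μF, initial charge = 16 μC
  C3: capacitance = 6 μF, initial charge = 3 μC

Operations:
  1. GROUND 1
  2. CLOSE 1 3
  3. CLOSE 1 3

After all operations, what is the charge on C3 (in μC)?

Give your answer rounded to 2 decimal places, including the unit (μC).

Answer: 2.57 μC

Derivation:
Initial: C1(1μF, Q=9μC, V=9.00V), C2(1μF, Q=16μC, V=16.00V), C3(6μF, Q=3μC, V=0.50V)
Op 1: GROUND 1: Q1=0; energy lost=40.500
Op 2: CLOSE 1-3: Q_total=3.00, C_total=7.00, V=0.43; Q1=0.43, Q3=2.57; dissipated=0.107
Op 3: CLOSE 1-3: Q_total=3.00, C_total=7.00, V=0.43; Q1=0.43, Q3=2.57; dissipated=0.000
Final charges: Q1=0.43, Q2=16.00, Q3=2.57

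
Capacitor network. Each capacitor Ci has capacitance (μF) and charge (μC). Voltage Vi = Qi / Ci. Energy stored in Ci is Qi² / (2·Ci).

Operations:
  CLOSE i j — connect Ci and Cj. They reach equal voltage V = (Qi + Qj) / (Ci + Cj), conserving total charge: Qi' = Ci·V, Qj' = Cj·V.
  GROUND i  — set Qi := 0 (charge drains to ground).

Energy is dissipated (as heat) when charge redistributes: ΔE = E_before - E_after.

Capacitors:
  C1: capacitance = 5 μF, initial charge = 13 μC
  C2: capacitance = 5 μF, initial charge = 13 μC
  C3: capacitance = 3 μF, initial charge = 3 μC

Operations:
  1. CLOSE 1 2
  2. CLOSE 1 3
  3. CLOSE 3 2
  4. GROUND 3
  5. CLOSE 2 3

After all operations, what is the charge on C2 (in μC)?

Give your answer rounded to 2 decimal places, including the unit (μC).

Initial: C1(5μF, Q=13μC, V=2.60V), C2(5μF, Q=13μC, V=2.60V), C3(3μF, Q=3μC, V=1.00V)
Op 1: CLOSE 1-2: Q_total=26.00, C_total=10.00, V=2.60; Q1=13.00, Q2=13.00; dissipated=0.000
Op 2: CLOSE 1-3: Q_total=16.00, C_total=8.00, V=2.00; Q1=10.00, Q3=6.00; dissipated=2.400
Op 3: CLOSE 3-2: Q_total=19.00, C_total=8.00, V=2.38; Q3=7.12, Q2=11.88; dissipated=0.338
Op 4: GROUND 3: Q3=0; energy lost=8.461
Op 5: CLOSE 2-3: Q_total=11.88, C_total=8.00, V=1.48; Q2=7.42, Q3=4.45; dissipated=5.288
Final charges: Q1=10.00, Q2=7.42, Q3=4.45

Answer: 7.42 μC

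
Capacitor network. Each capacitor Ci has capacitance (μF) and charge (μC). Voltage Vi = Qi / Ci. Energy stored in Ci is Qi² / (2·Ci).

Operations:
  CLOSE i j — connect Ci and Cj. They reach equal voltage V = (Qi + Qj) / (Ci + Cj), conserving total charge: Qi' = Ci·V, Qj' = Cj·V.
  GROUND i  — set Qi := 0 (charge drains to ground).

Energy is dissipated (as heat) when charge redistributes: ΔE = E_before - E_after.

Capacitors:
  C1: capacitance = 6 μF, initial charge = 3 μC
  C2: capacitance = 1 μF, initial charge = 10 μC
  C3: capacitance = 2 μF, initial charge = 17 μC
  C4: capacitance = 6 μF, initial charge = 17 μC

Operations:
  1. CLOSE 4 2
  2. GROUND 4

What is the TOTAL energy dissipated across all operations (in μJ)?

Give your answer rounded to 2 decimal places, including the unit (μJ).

Answer: 66.64 μJ

Derivation:
Initial: C1(6μF, Q=3μC, V=0.50V), C2(1μF, Q=10μC, V=10.00V), C3(2μF, Q=17μC, V=8.50V), C4(6μF, Q=17μC, V=2.83V)
Op 1: CLOSE 4-2: Q_total=27.00, C_total=7.00, V=3.86; Q4=23.14, Q2=3.86; dissipated=22.012
Op 2: GROUND 4: Q4=0; energy lost=44.633
Total dissipated: 66.645 μJ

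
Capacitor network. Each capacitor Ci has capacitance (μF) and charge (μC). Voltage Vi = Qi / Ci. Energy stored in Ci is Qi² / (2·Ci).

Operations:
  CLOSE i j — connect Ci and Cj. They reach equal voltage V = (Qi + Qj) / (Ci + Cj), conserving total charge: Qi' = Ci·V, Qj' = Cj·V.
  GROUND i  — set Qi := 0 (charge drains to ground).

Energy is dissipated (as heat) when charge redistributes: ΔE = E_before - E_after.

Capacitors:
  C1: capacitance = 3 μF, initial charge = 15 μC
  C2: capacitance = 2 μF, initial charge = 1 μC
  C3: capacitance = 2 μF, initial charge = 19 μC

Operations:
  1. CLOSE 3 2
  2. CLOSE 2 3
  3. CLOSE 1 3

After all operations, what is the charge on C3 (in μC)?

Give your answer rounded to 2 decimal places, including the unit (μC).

Initial: C1(3μF, Q=15μC, V=5.00V), C2(2μF, Q=1μC, V=0.50V), C3(2μF, Q=19μC, V=9.50V)
Op 1: CLOSE 3-2: Q_total=20.00, C_total=4.00, V=5.00; Q3=10.00, Q2=10.00; dissipated=40.500
Op 2: CLOSE 2-3: Q_total=20.00, C_total=4.00, V=5.00; Q2=10.00, Q3=10.00; dissipated=0.000
Op 3: CLOSE 1-3: Q_total=25.00, C_total=5.00, V=5.00; Q1=15.00, Q3=10.00; dissipated=0.000
Final charges: Q1=15.00, Q2=10.00, Q3=10.00

Answer: 10.00 μC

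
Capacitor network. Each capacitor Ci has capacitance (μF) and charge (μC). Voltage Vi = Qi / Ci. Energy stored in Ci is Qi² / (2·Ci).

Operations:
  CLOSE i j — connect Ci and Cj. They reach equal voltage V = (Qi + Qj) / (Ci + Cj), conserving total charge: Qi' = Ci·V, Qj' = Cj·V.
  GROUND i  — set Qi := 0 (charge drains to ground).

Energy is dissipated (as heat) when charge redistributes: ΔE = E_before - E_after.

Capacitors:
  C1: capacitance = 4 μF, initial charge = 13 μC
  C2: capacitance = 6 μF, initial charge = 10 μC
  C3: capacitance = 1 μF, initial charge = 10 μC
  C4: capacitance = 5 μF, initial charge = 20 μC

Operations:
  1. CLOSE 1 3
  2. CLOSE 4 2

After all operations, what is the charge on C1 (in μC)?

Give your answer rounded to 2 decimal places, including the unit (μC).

Answer: 18.40 μC

Derivation:
Initial: C1(4μF, Q=13μC, V=3.25V), C2(6μF, Q=10μC, V=1.67V), C3(1μF, Q=10μC, V=10.00V), C4(5μF, Q=20μC, V=4.00V)
Op 1: CLOSE 1-3: Q_total=23.00, C_total=5.00, V=4.60; Q1=18.40, Q3=4.60; dissipated=18.225
Op 2: CLOSE 4-2: Q_total=30.00, C_total=11.00, V=2.73; Q4=13.64, Q2=16.36; dissipated=7.424
Final charges: Q1=18.40, Q2=16.36, Q3=4.60, Q4=13.64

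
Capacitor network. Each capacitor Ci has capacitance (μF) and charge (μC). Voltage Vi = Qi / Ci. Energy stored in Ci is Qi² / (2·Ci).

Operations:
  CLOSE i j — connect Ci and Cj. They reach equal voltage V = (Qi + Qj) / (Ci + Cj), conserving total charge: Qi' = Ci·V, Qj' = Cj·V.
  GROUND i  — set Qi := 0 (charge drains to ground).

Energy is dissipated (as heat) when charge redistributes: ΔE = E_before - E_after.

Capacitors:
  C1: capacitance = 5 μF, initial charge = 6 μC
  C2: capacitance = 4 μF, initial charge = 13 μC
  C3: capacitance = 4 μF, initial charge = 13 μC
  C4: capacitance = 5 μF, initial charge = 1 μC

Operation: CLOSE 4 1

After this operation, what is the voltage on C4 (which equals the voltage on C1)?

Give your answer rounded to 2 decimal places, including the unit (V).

Initial: C1(5μF, Q=6μC, V=1.20V), C2(4μF, Q=13μC, V=3.25V), C3(4μF, Q=13μC, V=3.25V), C4(5μF, Q=1μC, V=0.20V)
Op 1: CLOSE 4-1: Q_total=7.00, C_total=10.00, V=0.70; Q4=3.50, Q1=3.50; dissipated=1.250

Answer: 0.70 V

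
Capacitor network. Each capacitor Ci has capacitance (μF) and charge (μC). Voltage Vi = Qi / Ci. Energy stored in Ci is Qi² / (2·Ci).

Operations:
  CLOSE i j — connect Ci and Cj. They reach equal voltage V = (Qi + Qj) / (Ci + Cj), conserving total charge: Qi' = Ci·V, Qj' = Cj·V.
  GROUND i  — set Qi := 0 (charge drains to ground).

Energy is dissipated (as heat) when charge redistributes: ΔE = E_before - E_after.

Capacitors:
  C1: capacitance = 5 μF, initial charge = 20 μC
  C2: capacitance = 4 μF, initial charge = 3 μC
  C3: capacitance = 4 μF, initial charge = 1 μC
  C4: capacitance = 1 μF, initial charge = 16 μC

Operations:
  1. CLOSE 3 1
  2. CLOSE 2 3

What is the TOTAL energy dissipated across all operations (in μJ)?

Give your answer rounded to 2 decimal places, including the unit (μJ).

Initial: C1(5μF, Q=20μC, V=4.00V), C2(4μF, Q=3μC, V=0.75V), C3(4μF, Q=1μC, V=0.25V), C4(1μF, Q=16μC, V=16.00V)
Op 1: CLOSE 3-1: Q_total=21.00, C_total=9.00, V=2.33; Q3=9.33, Q1=11.67; dissipated=15.625
Op 2: CLOSE 2-3: Q_total=12.33, C_total=8.00, V=1.54; Q2=6.17, Q3=6.17; dissipated=2.507
Total dissipated: 18.132 μJ

Answer: 18.13 μJ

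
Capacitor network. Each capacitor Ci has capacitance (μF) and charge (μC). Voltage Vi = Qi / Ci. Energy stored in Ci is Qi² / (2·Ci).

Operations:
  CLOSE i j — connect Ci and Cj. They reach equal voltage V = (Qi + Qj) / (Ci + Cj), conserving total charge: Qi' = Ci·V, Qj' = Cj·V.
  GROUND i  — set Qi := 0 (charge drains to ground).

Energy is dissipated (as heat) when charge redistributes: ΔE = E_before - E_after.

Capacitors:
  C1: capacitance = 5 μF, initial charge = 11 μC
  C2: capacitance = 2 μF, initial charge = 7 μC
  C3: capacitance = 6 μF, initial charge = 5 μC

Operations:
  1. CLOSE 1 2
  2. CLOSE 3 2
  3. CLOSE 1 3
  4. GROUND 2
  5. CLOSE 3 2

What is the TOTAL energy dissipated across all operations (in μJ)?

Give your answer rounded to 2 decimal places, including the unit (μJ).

Answer: 9.99 μJ

Derivation:
Initial: C1(5μF, Q=11μC, V=2.20V), C2(2μF, Q=7μC, V=3.50V), C3(6μF, Q=5μC, V=0.83V)
Op 1: CLOSE 1-2: Q_total=18.00, C_total=7.00, V=2.57; Q1=12.86, Q2=5.14; dissipated=1.207
Op 2: CLOSE 3-2: Q_total=10.14, C_total=8.00, V=1.27; Q3=7.61, Q2=2.54; dissipated=2.266
Op 3: CLOSE 1-3: Q_total=20.46, C_total=11.00, V=1.86; Q1=9.30, Q3=11.16; dissipated=2.317
Op 4: GROUND 2: Q2=0; energy lost=1.607
Op 5: CLOSE 3-2: Q_total=11.16, C_total=8.00, V=1.40; Q3=8.37, Q2=2.79; dissipated=2.596
Total dissipated: 9.993 μJ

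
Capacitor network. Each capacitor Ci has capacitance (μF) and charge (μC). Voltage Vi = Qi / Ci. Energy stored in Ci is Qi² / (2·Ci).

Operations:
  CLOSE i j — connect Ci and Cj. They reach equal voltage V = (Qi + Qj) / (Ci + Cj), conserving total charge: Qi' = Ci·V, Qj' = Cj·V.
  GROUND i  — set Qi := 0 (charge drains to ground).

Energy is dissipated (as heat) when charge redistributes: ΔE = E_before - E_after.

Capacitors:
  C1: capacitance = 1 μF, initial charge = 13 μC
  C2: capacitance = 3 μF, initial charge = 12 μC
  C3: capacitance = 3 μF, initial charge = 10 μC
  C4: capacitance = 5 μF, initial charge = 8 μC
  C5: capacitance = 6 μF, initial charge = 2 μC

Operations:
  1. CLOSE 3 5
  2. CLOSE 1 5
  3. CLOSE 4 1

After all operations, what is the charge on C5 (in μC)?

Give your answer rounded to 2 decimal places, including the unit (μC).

Initial: C1(1μF, Q=13μC, V=13.00V), C2(3μF, Q=12μC, V=4.00V), C3(3μF, Q=10μC, V=3.33V), C4(5μF, Q=8μC, V=1.60V), C5(6μF, Q=2μC, V=0.33V)
Op 1: CLOSE 3-5: Q_total=12.00, C_total=9.00, V=1.33; Q3=4.00, Q5=8.00; dissipated=9.000
Op 2: CLOSE 1-5: Q_total=21.00, C_total=7.00, V=3.00; Q1=3.00, Q5=18.00; dissipated=58.333
Op 3: CLOSE 4-1: Q_total=11.00, C_total=6.00, V=1.83; Q4=9.17, Q1=1.83; dissipated=0.817
Final charges: Q1=1.83, Q2=12.00, Q3=4.00, Q4=9.17, Q5=18.00

Answer: 18.00 μC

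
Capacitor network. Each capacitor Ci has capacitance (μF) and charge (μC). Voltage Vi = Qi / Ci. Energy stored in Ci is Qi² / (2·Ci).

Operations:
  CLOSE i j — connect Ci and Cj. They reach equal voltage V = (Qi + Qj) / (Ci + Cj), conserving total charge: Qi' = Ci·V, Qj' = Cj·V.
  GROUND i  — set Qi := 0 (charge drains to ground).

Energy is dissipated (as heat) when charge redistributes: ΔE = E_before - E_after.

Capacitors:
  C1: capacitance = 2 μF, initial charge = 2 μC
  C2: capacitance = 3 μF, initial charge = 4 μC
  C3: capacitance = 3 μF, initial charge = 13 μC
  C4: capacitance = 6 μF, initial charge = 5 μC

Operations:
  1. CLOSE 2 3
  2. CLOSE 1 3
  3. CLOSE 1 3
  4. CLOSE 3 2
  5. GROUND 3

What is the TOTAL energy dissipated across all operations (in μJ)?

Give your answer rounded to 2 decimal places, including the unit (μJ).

Answer: 18.30 μJ

Derivation:
Initial: C1(2μF, Q=2μC, V=1.00V), C2(3μF, Q=4μC, V=1.33V), C3(3μF, Q=13μC, V=4.33V), C4(6μF, Q=5μC, V=0.83V)
Op 1: CLOSE 2-3: Q_total=17.00, C_total=6.00, V=2.83; Q2=8.50, Q3=8.50; dissipated=6.750
Op 2: CLOSE 1-3: Q_total=10.50, C_total=5.00, V=2.10; Q1=4.20, Q3=6.30; dissipated=2.017
Op 3: CLOSE 1-3: Q_total=10.50, C_total=5.00, V=2.10; Q1=4.20, Q3=6.30; dissipated=0.000
Op 4: CLOSE 3-2: Q_total=14.80, C_total=6.00, V=2.47; Q3=7.40, Q2=7.40; dissipated=0.403
Op 5: GROUND 3: Q3=0; energy lost=9.127
Total dissipated: 18.297 μJ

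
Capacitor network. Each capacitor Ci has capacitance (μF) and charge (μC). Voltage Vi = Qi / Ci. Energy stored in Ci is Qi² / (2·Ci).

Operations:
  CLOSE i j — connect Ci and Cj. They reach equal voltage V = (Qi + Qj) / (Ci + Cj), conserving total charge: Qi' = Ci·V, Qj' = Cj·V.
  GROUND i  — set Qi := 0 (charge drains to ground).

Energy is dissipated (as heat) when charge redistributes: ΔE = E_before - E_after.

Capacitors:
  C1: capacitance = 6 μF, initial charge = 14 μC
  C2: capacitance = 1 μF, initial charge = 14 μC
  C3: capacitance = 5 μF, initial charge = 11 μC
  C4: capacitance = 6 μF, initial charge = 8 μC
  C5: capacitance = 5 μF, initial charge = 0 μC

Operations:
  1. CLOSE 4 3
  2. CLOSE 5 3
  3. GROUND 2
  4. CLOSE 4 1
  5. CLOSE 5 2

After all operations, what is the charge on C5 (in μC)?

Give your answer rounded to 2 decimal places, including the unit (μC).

Answer: 3.60 μC

Derivation:
Initial: C1(6μF, Q=14μC, V=2.33V), C2(1μF, Q=14μC, V=14.00V), C3(5μF, Q=11μC, V=2.20V), C4(6μF, Q=8μC, V=1.33V), C5(5μF, Q=0μC, V=0.00V)
Op 1: CLOSE 4-3: Q_total=19.00, C_total=11.00, V=1.73; Q4=10.36, Q3=8.64; dissipated=1.024
Op 2: CLOSE 5-3: Q_total=8.64, C_total=10.00, V=0.86; Q5=4.32, Q3=4.32; dissipated=3.729
Op 3: GROUND 2: Q2=0; energy lost=98.000
Op 4: CLOSE 4-1: Q_total=24.36, C_total=12.00, V=2.03; Q4=12.18, Q1=12.18; dissipated=0.551
Op 5: CLOSE 5-2: Q_total=4.32, C_total=6.00, V=0.72; Q5=3.60, Q2=0.72; dissipated=0.311
Final charges: Q1=12.18, Q2=0.72, Q3=4.32, Q4=12.18, Q5=3.60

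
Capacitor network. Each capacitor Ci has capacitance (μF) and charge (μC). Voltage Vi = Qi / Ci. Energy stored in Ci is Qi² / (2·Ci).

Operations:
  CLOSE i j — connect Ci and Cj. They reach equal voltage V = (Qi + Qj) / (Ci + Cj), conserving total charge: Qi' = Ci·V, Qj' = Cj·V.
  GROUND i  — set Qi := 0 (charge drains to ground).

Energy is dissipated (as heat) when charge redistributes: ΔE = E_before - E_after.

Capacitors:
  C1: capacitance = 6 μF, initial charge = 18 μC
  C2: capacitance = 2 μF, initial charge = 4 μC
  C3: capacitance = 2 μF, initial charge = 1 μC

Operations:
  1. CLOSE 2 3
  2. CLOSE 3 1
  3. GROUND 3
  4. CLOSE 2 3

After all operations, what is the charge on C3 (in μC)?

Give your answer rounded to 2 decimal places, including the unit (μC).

Initial: C1(6μF, Q=18μC, V=3.00V), C2(2μF, Q=4μC, V=2.00V), C3(2μF, Q=1μC, V=0.50V)
Op 1: CLOSE 2-3: Q_total=5.00, C_total=4.00, V=1.25; Q2=2.50, Q3=2.50; dissipated=1.125
Op 2: CLOSE 3-1: Q_total=20.50, C_total=8.00, V=2.56; Q3=5.12, Q1=15.38; dissipated=2.297
Op 3: GROUND 3: Q3=0; energy lost=6.566
Op 4: CLOSE 2-3: Q_total=2.50, C_total=4.00, V=0.62; Q2=1.25, Q3=1.25; dissipated=0.781
Final charges: Q1=15.38, Q2=1.25, Q3=1.25

Answer: 1.25 μC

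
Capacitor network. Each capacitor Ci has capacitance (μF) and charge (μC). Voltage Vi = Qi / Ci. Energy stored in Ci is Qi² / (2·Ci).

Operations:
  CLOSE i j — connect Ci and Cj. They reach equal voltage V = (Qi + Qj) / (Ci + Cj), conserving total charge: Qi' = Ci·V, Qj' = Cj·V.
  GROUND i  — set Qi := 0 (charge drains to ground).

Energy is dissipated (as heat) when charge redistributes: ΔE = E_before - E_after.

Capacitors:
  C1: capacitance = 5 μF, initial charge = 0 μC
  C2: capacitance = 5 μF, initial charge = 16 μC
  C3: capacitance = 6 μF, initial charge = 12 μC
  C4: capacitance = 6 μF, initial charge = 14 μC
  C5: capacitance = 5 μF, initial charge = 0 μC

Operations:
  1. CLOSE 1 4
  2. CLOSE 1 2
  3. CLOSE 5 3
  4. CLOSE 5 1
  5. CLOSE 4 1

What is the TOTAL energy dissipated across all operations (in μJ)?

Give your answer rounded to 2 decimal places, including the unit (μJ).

Initial: C1(5μF, Q=0μC, V=0.00V), C2(5μF, Q=16μC, V=3.20V), C3(6μF, Q=12μC, V=2.00V), C4(6μF, Q=14μC, V=2.33V), C5(5μF, Q=0μC, V=0.00V)
Op 1: CLOSE 1-4: Q_total=14.00, C_total=11.00, V=1.27; Q1=6.36, Q4=7.64; dissipated=7.424
Op 2: CLOSE 1-2: Q_total=22.36, C_total=10.00, V=2.24; Q1=11.18, Q2=11.18; dissipated=4.643
Op 3: CLOSE 5-3: Q_total=12.00, C_total=11.00, V=1.09; Q5=5.45, Q3=6.55; dissipated=5.455
Op 4: CLOSE 5-1: Q_total=16.64, C_total=10.00, V=1.66; Q5=8.32, Q1=8.32; dissipated=1.640
Op 5: CLOSE 4-1: Q_total=15.95, C_total=11.00, V=1.45; Q4=8.70, Q1=7.25; dissipated=0.208
Total dissipated: 19.370 μJ

Answer: 19.37 μJ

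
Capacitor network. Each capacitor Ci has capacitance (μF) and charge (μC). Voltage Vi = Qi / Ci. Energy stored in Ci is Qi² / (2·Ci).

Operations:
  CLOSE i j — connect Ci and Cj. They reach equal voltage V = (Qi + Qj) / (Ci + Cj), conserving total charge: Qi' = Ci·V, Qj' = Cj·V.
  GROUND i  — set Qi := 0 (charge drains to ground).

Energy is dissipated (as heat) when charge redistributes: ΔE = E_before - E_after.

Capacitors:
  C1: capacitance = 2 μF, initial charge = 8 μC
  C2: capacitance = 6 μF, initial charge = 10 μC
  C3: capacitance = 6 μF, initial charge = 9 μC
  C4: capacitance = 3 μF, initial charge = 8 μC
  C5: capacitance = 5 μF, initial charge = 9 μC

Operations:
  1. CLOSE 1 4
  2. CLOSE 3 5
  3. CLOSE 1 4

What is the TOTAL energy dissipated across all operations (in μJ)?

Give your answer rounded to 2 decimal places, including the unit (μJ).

Answer: 1.19 μJ

Derivation:
Initial: C1(2μF, Q=8μC, V=4.00V), C2(6μF, Q=10μC, V=1.67V), C3(6μF, Q=9μC, V=1.50V), C4(3μF, Q=8μC, V=2.67V), C5(5μF, Q=9μC, V=1.80V)
Op 1: CLOSE 1-4: Q_total=16.00, C_total=5.00, V=3.20; Q1=6.40, Q4=9.60; dissipated=1.067
Op 2: CLOSE 3-5: Q_total=18.00, C_total=11.00, V=1.64; Q3=9.82, Q5=8.18; dissipated=0.123
Op 3: CLOSE 1-4: Q_total=16.00, C_total=5.00, V=3.20; Q1=6.40, Q4=9.60; dissipated=0.000
Total dissipated: 1.189 μJ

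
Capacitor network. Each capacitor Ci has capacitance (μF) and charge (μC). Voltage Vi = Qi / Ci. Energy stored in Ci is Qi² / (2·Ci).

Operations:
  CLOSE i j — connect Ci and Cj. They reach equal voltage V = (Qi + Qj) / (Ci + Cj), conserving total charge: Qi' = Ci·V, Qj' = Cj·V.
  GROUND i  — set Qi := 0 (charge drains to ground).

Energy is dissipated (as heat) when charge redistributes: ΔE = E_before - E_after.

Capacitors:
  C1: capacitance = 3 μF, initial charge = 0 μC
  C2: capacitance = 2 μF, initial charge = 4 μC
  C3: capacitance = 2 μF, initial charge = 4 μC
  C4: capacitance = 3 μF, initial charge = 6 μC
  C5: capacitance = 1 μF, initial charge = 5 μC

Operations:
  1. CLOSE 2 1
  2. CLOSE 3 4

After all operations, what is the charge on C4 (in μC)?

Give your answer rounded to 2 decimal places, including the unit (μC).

Answer: 6.00 μC

Derivation:
Initial: C1(3μF, Q=0μC, V=0.00V), C2(2μF, Q=4μC, V=2.00V), C3(2μF, Q=4μC, V=2.00V), C4(3μF, Q=6μC, V=2.00V), C5(1μF, Q=5μC, V=5.00V)
Op 1: CLOSE 2-1: Q_total=4.00, C_total=5.00, V=0.80; Q2=1.60, Q1=2.40; dissipated=2.400
Op 2: CLOSE 3-4: Q_total=10.00, C_total=5.00, V=2.00; Q3=4.00, Q4=6.00; dissipated=0.000
Final charges: Q1=2.40, Q2=1.60, Q3=4.00, Q4=6.00, Q5=5.00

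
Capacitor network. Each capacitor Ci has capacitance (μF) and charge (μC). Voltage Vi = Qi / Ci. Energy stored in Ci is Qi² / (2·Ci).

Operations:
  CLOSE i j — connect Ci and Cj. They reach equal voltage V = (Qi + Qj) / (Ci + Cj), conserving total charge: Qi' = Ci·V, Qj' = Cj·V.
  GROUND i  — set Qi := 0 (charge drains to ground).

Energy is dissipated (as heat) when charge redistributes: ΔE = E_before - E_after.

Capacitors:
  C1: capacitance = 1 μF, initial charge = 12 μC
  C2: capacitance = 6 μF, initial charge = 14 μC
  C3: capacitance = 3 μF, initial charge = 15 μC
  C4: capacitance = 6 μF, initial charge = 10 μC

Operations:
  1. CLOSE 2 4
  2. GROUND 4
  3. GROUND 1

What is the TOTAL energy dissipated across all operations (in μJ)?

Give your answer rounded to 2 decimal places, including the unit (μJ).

Answer: 84.67 μJ

Derivation:
Initial: C1(1μF, Q=12μC, V=12.00V), C2(6μF, Q=14μC, V=2.33V), C3(3μF, Q=15μC, V=5.00V), C4(6μF, Q=10μC, V=1.67V)
Op 1: CLOSE 2-4: Q_total=24.00, C_total=12.00, V=2.00; Q2=12.00, Q4=12.00; dissipated=0.667
Op 2: GROUND 4: Q4=0; energy lost=12.000
Op 3: GROUND 1: Q1=0; energy lost=72.000
Total dissipated: 84.667 μJ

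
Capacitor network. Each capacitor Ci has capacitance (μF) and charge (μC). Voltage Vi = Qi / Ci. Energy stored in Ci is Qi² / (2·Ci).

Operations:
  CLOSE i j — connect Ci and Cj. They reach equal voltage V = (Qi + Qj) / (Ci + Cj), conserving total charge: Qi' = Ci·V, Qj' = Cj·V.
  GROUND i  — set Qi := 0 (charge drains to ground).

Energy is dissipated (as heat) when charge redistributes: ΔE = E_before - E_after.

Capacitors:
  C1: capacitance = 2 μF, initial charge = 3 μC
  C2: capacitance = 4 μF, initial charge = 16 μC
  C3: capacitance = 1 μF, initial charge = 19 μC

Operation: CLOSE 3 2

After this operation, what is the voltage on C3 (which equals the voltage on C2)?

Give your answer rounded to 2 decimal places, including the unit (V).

Initial: C1(2μF, Q=3μC, V=1.50V), C2(4μF, Q=16μC, V=4.00V), C3(1μF, Q=19μC, V=19.00V)
Op 1: CLOSE 3-2: Q_total=35.00, C_total=5.00, V=7.00; Q3=7.00, Q2=28.00; dissipated=90.000

Answer: 7.00 V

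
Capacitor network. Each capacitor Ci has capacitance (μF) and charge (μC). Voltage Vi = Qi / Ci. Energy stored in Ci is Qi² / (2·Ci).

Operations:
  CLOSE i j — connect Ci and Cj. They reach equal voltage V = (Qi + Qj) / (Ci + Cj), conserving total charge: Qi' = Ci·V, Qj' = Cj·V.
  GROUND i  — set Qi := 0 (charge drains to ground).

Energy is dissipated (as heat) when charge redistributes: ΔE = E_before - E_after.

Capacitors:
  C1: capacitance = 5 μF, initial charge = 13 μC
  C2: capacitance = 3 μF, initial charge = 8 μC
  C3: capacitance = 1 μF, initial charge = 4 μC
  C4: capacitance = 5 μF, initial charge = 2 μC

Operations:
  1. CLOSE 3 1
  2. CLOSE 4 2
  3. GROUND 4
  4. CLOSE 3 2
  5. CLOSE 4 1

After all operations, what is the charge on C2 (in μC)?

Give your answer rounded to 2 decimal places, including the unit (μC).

Initial: C1(5μF, Q=13μC, V=2.60V), C2(3μF, Q=8μC, V=2.67V), C3(1μF, Q=4μC, V=4.00V), C4(5μF, Q=2μC, V=0.40V)
Op 1: CLOSE 3-1: Q_total=17.00, C_total=6.00, V=2.83; Q3=2.83, Q1=14.17; dissipated=0.817
Op 2: CLOSE 4-2: Q_total=10.00, C_total=8.00, V=1.25; Q4=6.25, Q2=3.75; dissipated=4.817
Op 3: GROUND 4: Q4=0; energy lost=3.906
Op 4: CLOSE 3-2: Q_total=6.58, C_total=4.00, V=1.65; Q3=1.65, Q2=4.94; dissipated=0.940
Op 5: CLOSE 4-1: Q_total=14.17, C_total=10.00, V=1.42; Q4=7.08, Q1=7.08; dissipated=10.035
Final charges: Q1=7.08, Q2=4.94, Q3=1.65, Q4=7.08

Answer: 4.94 μC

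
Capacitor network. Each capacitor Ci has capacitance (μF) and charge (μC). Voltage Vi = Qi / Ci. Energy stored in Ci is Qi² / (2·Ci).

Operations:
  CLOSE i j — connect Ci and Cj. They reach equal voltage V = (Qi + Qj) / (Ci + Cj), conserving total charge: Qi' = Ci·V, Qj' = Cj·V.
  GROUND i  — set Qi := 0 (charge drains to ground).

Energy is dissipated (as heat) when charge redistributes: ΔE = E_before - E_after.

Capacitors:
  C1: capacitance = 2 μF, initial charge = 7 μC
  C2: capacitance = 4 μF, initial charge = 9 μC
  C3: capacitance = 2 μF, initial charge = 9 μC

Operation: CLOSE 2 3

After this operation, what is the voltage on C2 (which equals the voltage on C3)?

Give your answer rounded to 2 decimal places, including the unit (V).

Initial: C1(2μF, Q=7μC, V=3.50V), C2(4μF, Q=9μC, V=2.25V), C3(2μF, Q=9μC, V=4.50V)
Op 1: CLOSE 2-3: Q_total=18.00, C_total=6.00, V=3.00; Q2=12.00, Q3=6.00; dissipated=3.375

Answer: 3.00 V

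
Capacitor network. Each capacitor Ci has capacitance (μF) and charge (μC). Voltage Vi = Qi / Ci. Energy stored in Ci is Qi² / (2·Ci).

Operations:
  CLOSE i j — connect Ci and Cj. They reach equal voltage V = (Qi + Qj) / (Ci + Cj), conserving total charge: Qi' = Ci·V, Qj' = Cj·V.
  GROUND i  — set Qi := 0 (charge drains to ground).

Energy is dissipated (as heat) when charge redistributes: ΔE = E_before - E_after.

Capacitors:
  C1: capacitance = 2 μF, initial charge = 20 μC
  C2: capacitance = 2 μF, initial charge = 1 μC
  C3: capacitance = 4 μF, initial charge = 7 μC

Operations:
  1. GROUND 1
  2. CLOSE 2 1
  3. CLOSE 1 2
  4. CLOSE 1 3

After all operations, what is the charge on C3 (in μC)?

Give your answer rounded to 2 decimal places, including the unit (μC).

Initial: C1(2μF, Q=20μC, V=10.00V), C2(2μF, Q=1μC, V=0.50V), C3(4μF, Q=7μC, V=1.75V)
Op 1: GROUND 1: Q1=0; energy lost=100.000
Op 2: CLOSE 2-1: Q_total=1.00, C_total=4.00, V=0.25; Q2=0.50, Q1=0.50; dissipated=0.125
Op 3: CLOSE 1-2: Q_total=1.00, C_total=4.00, V=0.25; Q1=0.50, Q2=0.50; dissipated=0.000
Op 4: CLOSE 1-3: Q_total=7.50, C_total=6.00, V=1.25; Q1=2.50, Q3=5.00; dissipated=1.500
Final charges: Q1=2.50, Q2=0.50, Q3=5.00

Answer: 5.00 μC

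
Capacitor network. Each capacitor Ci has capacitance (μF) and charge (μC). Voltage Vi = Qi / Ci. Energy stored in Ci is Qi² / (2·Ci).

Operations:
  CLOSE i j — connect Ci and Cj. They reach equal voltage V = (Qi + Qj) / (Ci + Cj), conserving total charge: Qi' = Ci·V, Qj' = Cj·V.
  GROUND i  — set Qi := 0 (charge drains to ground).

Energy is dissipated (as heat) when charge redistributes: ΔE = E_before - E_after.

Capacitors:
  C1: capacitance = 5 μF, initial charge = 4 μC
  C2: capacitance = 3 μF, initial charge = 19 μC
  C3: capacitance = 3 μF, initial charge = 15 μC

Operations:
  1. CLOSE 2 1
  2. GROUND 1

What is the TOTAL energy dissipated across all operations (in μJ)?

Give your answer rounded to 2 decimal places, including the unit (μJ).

Answer: 49.37 μJ

Derivation:
Initial: C1(5μF, Q=4μC, V=0.80V), C2(3μF, Q=19μC, V=6.33V), C3(3μF, Q=15μC, V=5.00V)
Op 1: CLOSE 2-1: Q_total=23.00, C_total=8.00, V=2.88; Q2=8.62, Q1=14.38; dissipated=28.704
Op 2: GROUND 1: Q1=0; energy lost=20.664
Total dissipated: 49.368 μJ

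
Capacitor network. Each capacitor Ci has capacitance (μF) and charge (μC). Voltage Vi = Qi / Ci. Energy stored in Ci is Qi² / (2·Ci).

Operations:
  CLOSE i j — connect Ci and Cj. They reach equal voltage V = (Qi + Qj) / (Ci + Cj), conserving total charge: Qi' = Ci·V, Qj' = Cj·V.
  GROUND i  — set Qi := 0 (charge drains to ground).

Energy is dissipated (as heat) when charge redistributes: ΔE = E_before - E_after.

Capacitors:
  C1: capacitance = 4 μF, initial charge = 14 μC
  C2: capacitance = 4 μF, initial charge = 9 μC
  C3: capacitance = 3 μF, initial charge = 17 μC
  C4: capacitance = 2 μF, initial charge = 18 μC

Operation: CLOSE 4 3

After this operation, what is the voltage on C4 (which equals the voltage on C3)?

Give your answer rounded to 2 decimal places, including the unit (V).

Answer: 7.00 V

Derivation:
Initial: C1(4μF, Q=14μC, V=3.50V), C2(4μF, Q=9μC, V=2.25V), C3(3μF, Q=17μC, V=5.67V), C4(2μF, Q=18μC, V=9.00V)
Op 1: CLOSE 4-3: Q_total=35.00, C_total=5.00, V=7.00; Q4=14.00, Q3=21.00; dissipated=6.667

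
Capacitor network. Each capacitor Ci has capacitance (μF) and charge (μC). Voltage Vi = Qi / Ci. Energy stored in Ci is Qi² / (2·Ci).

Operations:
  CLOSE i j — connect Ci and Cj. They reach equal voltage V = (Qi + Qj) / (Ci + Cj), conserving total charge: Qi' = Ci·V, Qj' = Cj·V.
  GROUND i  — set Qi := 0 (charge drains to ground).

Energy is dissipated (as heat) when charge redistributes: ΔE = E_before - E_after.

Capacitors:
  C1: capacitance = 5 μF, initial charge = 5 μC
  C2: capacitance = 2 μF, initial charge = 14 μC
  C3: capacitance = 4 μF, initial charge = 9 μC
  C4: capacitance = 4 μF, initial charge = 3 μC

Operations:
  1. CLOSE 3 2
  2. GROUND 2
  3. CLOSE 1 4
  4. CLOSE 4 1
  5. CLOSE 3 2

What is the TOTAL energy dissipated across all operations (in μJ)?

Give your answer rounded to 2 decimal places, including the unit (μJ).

Initial: C1(5μF, Q=5μC, V=1.00V), C2(2μF, Q=14μC, V=7.00V), C3(4μF, Q=9μC, V=2.25V), C4(4μF, Q=3μC, V=0.75V)
Op 1: CLOSE 3-2: Q_total=23.00, C_total=6.00, V=3.83; Q3=15.33, Q2=7.67; dissipated=15.042
Op 2: GROUND 2: Q2=0; energy lost=14.694
Op 3: CLOSE 1-4: Q_total=8.00, C_total=9.00, V=0.89; Q1=4.44, Q4=3.56; dissipated=0.069
Op 4: CLOSE 4-1: Q_total=8.00, C_total=9.00, V=0.89; Q4=3.56, Q1=4.44; dissipated=0.000
Op 5: CLOSE 3-2: Q_total=15.33, C_total=6.00, V=2.56; Q3=10.22, Q2=5.11; dissipated=9.796
Total dissipated: 39.602 μJ

Answer: 39.60 μJ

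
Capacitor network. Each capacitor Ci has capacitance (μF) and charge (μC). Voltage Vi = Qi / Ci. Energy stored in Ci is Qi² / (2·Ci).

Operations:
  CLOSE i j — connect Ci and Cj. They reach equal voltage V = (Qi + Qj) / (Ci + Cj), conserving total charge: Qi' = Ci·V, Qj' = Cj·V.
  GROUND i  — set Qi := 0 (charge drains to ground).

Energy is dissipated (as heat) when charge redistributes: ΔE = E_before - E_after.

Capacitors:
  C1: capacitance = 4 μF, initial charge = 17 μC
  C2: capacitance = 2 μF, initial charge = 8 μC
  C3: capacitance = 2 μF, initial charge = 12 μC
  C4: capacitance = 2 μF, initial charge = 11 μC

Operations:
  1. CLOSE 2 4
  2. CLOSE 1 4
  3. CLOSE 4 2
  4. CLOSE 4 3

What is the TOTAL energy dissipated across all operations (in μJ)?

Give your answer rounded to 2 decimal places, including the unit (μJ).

Initial: C1(4μF, Q=17μC, V=4.25V), C2(2μF, Q=8μC, V=4.00V), C3(2μF, Q=12μC, V=6.00V), C4(2μF, Q=11μC, V=5.50V)
Op 1: CLOSE 2-4: Q_total=19.00, C_total=4.00, V=4.75; Q2=9.50, Q4=9.50; dissipated=1.125
Op 2: CLOSE 1-4: Q_total=26.50, C_total=6.00, V=4.42; Q1=17.67, Q4=8.83; dissipated=0.167
Op 3: CLOSE 4-2: Q_total=18.33, C_total=4.00, V=4.58; Q4=9.17, Q2=9.17; dissipated=0.056
Op 4: CLOSE 4-3: Q_total=21.17, C_total=4.00, V=5.29; Q4=10.58, Q3=10.58; dissipated=1.003
Total dissipated: 2.351 μJ

Answer: 2.35 μJ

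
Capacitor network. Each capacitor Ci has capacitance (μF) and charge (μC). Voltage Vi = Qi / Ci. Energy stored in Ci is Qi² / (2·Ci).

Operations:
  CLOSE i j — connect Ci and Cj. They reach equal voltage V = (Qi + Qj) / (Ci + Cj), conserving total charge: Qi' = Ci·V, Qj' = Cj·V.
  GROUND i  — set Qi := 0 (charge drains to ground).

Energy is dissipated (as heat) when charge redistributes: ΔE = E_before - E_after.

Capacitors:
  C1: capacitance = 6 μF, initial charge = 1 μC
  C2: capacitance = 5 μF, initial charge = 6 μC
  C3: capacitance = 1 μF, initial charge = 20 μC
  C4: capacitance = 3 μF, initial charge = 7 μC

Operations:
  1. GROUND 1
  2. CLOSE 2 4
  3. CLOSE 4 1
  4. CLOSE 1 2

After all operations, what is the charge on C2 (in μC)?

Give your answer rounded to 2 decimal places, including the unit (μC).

Initial: C1(6μF, Q=1μC, V=0.17V), C2(5μF, Q=6μC, V=1.20V), C3(1μF, Q=20μC, V=20.00V), C4(3μF, Q=7μC, V=2.33V)
Op 1: GROUND 1: Q1=0; energy lost=0.083
Op 2: CLOSE 2-4: Q_total=13.00, C_total=8.00, V=1.62; Q2=8.12, Q4=4.88; dissipated=1.204
Op 3: CLOSE 4-1: Q_total=4.88, C_total=9.00, V=0.54; Q4=1.62, Q1=3.25; dissipated=2.641
Op 4: CLOSE 1-2: Q_total=11.38, C_total=11.00, V=1.03; Q1=6.20, Q2=5.17; dissipated=1.600
Final charges: Q1=6.20, Q2=5.17, Q3=20.00, Q4=1.62

Answer: 5.17 μC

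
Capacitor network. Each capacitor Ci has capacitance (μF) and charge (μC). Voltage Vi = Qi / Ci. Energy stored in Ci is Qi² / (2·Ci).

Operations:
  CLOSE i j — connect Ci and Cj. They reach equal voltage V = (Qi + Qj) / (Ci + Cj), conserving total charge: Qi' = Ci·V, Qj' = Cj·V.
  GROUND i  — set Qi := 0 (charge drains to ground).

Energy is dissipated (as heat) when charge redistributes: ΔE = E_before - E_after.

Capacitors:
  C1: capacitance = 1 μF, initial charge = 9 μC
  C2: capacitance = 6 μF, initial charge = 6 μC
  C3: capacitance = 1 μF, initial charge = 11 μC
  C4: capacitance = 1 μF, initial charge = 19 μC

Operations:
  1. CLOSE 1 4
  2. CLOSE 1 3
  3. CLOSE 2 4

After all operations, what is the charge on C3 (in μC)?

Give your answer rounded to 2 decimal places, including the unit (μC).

Answer: 12.50 μC

Derivation:
Initial: C1(1μF, Q=9μC, V=9.00V), C2(6μF, Q=6μC, V=1.00V), C3(1μF, Q=11μC, V=11.00V), C4(1μF, Q=19μC, V=19.00V)
Op 1: CLOSE 1-4: Q_total=28.00, C_total=2.00, V=14.00; Q1=14.00, Q4=14.00; dissipated=25.000
Op 2: CLOSE 1-3: Q_total=25.00, C_total=2.00, V=12.50; Q1=12.50, Q3=12.50; dissipated=2.250
Op 3: CLOSE 2-4: Q_total=20.00, C_total=7.00, V=2.86; Q2=17.14, Q4=2.86; dissipated=72.429
Final charges: Q1=12.50, Q2=17.14, Q3=12.50, Q4=2.86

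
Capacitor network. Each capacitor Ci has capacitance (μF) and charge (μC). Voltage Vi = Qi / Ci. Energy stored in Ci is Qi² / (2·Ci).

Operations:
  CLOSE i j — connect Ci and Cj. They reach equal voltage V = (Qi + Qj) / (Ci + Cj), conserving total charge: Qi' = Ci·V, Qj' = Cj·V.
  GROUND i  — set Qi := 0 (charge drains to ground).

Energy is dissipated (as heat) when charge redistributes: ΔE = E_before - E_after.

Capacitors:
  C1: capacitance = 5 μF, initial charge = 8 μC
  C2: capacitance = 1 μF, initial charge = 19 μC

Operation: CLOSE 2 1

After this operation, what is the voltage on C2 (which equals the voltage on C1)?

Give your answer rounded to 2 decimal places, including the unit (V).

Answer: 4.50 V

Derivation:
Initial: C1(5μF, Q=8μC, V=1.60V), C2(1μF, Q=19μC, V=19.00V)
Op 1: CLOSE 2-1: Q_total=27.00, C_total=6.00, V=4.50; Q2=4.50, Q1=22.50; dissipated=126.150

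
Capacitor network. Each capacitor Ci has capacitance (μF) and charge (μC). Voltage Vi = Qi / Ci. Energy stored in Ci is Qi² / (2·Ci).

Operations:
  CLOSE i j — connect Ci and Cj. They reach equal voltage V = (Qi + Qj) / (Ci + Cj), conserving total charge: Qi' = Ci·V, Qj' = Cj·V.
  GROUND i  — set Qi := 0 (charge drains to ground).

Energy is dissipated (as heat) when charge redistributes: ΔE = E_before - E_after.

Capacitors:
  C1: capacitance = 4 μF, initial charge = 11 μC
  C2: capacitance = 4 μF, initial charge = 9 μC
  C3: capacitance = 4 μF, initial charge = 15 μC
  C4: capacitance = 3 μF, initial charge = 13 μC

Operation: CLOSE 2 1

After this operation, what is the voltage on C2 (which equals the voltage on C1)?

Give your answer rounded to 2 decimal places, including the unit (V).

Answer: 2.50 V

Derivation:
Initial: C1(4μF, Q=11μC, V=2.75V), C2(4μF, Q=9μC, V=2.25V), C3(4μF, Q=15μC, V=3.75V), C4(3μF, Q=13μC, V=4.33V)
Op 1: CLOSE 2-1: Q_total=20.00, C_total=8.00, V=2.50; Q2=10.00, Q1=10.00; dissipated=0.250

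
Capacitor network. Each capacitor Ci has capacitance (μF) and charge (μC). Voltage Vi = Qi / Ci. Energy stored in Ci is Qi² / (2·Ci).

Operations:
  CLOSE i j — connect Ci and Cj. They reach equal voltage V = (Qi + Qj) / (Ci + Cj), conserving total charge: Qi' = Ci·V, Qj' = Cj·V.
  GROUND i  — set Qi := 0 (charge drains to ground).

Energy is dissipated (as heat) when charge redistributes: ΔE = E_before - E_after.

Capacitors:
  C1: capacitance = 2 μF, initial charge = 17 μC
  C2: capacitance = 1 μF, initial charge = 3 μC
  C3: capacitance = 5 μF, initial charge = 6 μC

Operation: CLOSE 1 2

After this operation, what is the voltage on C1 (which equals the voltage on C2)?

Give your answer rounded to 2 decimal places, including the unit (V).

Answer: 6.67 V

Derivation:
Initial: C1(2μF, Q=17μC, V=8.50V), C2(1μF, Q=3μC, V=3.00V), C3(5μF, Q=6μC, V=1.20V)
Op 1: CLOSE 1-2: Q_total=20.00, C_total=3.00, V=6.67; Q1=13.33, Q2=6.67; dissipated=10.083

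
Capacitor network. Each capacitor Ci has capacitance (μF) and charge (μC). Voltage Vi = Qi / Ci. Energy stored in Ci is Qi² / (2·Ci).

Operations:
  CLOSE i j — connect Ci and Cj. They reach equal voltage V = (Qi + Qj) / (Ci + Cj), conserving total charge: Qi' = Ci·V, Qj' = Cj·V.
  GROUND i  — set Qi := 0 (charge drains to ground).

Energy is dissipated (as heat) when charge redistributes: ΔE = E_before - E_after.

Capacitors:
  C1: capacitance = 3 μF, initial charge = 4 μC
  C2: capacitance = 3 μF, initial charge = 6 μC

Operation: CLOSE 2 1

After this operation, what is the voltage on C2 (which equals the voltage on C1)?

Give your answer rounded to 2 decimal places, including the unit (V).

Answer: 1.67 V

Derivation:
Initial: C1(3μF, Q=4μC, V=1.33V), C2(3μF, Q=6μC, V=2.00V)
Op 1: CLOSE 2-1: Q_total=10.00, C_total=6.00, V=1.67; Q2=5.00, Q1=5.00; dissipated=0.333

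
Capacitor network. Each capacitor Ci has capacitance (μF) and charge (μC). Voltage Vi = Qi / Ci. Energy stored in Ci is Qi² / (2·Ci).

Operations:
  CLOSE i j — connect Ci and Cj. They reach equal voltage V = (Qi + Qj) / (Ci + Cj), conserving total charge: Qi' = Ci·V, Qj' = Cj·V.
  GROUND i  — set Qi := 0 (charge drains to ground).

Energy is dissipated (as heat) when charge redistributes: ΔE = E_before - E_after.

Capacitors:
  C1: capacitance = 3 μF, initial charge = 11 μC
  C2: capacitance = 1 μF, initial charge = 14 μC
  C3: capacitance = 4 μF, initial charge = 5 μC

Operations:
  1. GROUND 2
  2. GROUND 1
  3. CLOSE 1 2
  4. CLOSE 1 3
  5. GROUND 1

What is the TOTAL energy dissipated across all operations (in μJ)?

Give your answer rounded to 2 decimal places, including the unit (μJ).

Answer: 120.27 μJ

Derivation:
Initial: C1(3μF, Q=11μC, V=3.67V), C2(1μF, Q=14μC, V=14.00V), C3(4μF, Q=5μC, V=1.25V)
Op 1: GROUND 2: Q2=0; energy lost=98.000
Op 2: GROUND 1: Q1=0; energy lost=20.167
Op 3: CLOSE 1-2: Q_total=0.00, C_total=4.00, V=0.00; Q1=0.00, Q2=0.00; dissipated=0.000
Op 4: CLOSE 1-3: Q_total=5.00, C_total=7.00, V=0.71; Q1=2.14, Q3=2.86; dissipated=1.339
Op 5: GROUND 1: Q1=0; energy lost=0.765
Total dissipated: 120.271 μJ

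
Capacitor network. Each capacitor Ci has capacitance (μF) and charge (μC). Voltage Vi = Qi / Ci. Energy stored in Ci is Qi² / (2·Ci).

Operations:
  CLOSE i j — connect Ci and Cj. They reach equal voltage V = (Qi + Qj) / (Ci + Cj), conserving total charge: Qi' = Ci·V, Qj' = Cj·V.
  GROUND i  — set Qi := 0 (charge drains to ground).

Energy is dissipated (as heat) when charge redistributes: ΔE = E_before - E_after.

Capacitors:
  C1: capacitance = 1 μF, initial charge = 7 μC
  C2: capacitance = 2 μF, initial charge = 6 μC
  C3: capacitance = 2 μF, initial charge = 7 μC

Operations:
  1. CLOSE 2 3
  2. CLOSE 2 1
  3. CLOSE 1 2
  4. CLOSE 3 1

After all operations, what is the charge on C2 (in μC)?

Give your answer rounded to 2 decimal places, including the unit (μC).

Initial: C1(1μF, Q=7μC, V=7.00V), C2(2μF, Q=6μC, V=3.00V), C3(2μF, Q=7μC, V=3.50V)
Op 1: CLOSE 2-3: Q_total=13.00, C_total=4.00, V=3.25; Q2=6.50, Q3=6.50; dissipated=0.125
Op 2: CLOSE 2-1: Q_total=13.50, C_total=3.00, V=4.50; Q2=9.00, Q1=4.50; dissipated=4.688
Op 3: CLOSE 1-2: Q_total=13.50, C_total=3.00, V=4.50; Q1=4.50, Q2=9.00; dissipated=0.000
Op 4: CLOSE 3-1: Q_total=11.00, C_total=3.00, V=3.67; Q3=7.33, Q1=3.67; dissipated=0.521
Final charges: Q1=3.67, Q2=9.00, Q3=7.33

Answer: 9.00 μC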